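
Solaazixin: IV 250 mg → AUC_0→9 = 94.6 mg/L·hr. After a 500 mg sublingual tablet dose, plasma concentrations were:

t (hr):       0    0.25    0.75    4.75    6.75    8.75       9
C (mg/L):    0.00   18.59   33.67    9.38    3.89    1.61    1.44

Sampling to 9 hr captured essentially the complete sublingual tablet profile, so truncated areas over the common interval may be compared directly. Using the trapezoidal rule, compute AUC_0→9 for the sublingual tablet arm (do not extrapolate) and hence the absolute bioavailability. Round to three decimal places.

F = 0.638

Trapezoidal AUC_0→9 (sublingual tablet):
  [0→0.25]: (0.00+18.59)/2 × 0.25 = 2.32375
  [0.25→0.75]: (18.59+33.67)/2 × 0.5 = 13.065
  [0.75→4.75]: (33.67+9.38)/2 × 4 = 86.1
  [4.75→6.75]: (9.38+3.89)/2 × 2 = 13.27
  [6.75→8.75]: (3.89+1.61)/2 × 2 = 5.5
  [8.75→9]: (1.61+1.44)/2 × 0.25 = 0.38125
  Sum = 120.64 mg/L·hr
F = (AUC_ev/D_ev)/(AUC_iv/D_iv) = (120.64/500)/(94.6/250) = 0.24128/0.3784 = 0.6376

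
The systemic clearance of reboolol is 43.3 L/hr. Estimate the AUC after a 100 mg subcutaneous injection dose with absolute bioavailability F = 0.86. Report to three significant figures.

AUC = 1.99 mg/L·hr

AUC_0→∞ = F × Dose / CL
        = 0.86 × 100 / 43.3 = 1.98614 mg/L·hr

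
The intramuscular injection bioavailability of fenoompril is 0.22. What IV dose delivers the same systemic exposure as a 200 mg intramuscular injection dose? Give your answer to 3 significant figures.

D_iv = 44.0 mg

Systemic exposure from an extravascular dose = F × D_ev, so the equivalent IV dose is F × D_ev.
D_iv = F × D_ev = 0.22 × 200 = 44 mg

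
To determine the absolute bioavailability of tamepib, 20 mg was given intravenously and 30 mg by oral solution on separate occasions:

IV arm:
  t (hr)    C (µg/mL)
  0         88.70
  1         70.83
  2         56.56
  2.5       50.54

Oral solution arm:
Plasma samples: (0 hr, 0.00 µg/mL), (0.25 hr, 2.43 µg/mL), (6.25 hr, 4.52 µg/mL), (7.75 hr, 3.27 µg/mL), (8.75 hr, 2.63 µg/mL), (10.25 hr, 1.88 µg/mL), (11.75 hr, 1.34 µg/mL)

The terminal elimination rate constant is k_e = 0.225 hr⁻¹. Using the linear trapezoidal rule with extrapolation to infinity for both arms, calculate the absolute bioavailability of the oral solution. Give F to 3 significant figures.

F = 0.0704

Trapezoidal AUC_0→2.5 (IV):
  [0→1]: (88.70+70.83)/2 × 1 = 79.765
  [1→2]: (70.83+56.56)/2 × 1 = 63.695
  [2→2.5]: (56.56+50.54)/2 × 0.5 = 26.775
  Sum = 170.235 µg/mL·hr
IV tail: 50.54/0.225 = 224.622; AUC_iv,0→∞ = 170.235 + 224.622 = 394.857 µg/mL·hr
Trapezoidal AUC_0→11.75 (oral solution):
  [0→0.25]: (0.00+2.43)/2 × 0.25 = 0.30375
  [0.25→6.25]: (2.43+4.52)/2 × 6 = 20.85
  [6.25→7.75]: (4.52+3.27)/2 × 1.5 = 5.8425
  [7.75→8.75]: (3.27+2.63)/2 × 1 = 2.95
  [8.75→10.25]: (2.63+1.88)/2 × 1.5 = 3.3825
  [10.25→11.75]: (1.88+1.34)/2 × 1.5 = 2.415
  Sum = 35.74375 µg/mL·hr
oral solution tail: 1.34/0.225 = 5.956; AUC_ev,0→∞ = 35.74375 + 5.956 = 41.69975 µg/mL·hr
F = (AUC_ev/D_ev)/(AUC_iv/D_iv) = (41.69975/30)/(394.857/20) = 1.38999/19.74285 = 0.0704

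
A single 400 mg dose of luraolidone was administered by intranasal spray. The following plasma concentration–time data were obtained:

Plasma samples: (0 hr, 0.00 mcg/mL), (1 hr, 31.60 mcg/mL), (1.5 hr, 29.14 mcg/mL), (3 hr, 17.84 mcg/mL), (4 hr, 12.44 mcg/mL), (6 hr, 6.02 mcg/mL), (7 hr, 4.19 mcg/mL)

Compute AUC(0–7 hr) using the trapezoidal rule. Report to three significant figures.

AUC = 105 mcg/mL·hr

Trapezoidal AUC_0→7:
  [0→1]: (0.00+31.60)/2 × 1 = 15.8
  [1→1.5]: (31.60+29.14)/2 × 0.5 = 15.185
  [1.5→3]: (29.14+17.84)/2 × 1.5 = 35.235
  [3→4]: (17.84+12.44)/2 × 1 = 15.14
  [4→6]: (12.44+6.02)/2 × 2 = 18.46
  [6→7]: (6.02+4.19)/2 × 1 = 5.105
  Sum = 104.925 mcg/mL·hr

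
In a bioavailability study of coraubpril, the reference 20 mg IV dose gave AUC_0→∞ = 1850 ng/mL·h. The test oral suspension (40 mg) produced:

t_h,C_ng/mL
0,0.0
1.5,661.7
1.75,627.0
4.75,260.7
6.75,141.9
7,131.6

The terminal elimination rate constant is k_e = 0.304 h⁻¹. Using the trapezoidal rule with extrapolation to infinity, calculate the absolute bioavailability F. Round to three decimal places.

Trapezoidal AUC_0→7 (oral suspension):
  [0→1.5]: (0.0+661.7)/2 × 1.5 = 496.275
  [1.5→1.75]: (661.7+627.0)/2 × 0.25 = 161.0875
  [1.75→4.75]: (627.0+260.7)/2 × 3 = 1331.55
  [4.75→6.75]: (260.7+141.9)/2 × 2 = 402.6
  [6.75→7]: (141.9+131.6)/2 × 0.25 = 34.1875
  Sum = 2425.7 ng/mL·h
Tail: C_last/k_e = 131.6/0.304 = 432.895
AUC_0→∞ (oral suspension) = 2425.7 + 432.895 = 2858.595 ng/mL·h
F = (AUC_ev/D_ev)/(AUC_iv/D_iv) = (2858.595/40)/(1850/20) = 71.464875/92.5 = 0.7726

F = 0.773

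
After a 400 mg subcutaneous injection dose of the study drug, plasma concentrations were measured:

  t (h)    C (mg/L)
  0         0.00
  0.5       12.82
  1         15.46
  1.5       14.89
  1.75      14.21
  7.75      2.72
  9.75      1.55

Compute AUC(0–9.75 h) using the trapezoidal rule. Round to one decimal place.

AUC = 76.6 mg/L·h

Trapezoidal AUC_0→9.75:
  [0→0.5]: (0.00+12.82)/2 × 0.5 = 3.205
  [0.5→1]: (12.82+15.46)/2 × 0.5 = 7.07
  [1→1.5]: (15.46+14.89)/2 × 0.5 = 7.5875
  [1.5→1.75]: (14.89+14.21)/2 × 0.25 = 3.6375
  [1.75→7.75]: (14.21+2.72)/2 × 6 = 50.79
  [7.75→9.75]: (2.72+1.55)/2 × 2 = 4.27
  Sum = 76.56 mg/L·h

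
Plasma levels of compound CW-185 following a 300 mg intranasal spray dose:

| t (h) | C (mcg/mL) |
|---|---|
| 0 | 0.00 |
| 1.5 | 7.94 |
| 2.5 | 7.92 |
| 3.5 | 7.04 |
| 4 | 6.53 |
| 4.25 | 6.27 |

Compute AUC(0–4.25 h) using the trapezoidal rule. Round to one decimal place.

Trapezoidal AUC_0→4.25:
  [0→1.5]: (0.00+7.94)/2 × 1.5 = 5.955
  [1.5→2.5]: (7.94+7.92)/2 × 1 = 7.93
  [2.5→3.5]: (7.92+7.04)/2 × 1 = 7.48
  [3.5→4]: (7.04+6.53)/2 × 0.5 = 3.3925
  [4→4.25]: (6.53+6.27)/2 × 0.25 = 1.6
  Sum = 26.3575 mcg/mL·h

AUC = 26.4 mcg/mL·h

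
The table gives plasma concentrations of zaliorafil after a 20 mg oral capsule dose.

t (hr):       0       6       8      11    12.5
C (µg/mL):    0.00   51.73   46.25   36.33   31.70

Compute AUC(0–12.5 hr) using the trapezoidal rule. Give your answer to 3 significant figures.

Trapezoidal AUC_0→12.5:
  [0→6]: (0.00+51.73)/2 × 6 = 155.19
  [6→8]: (51.73+46.25)/2 × 2 = 97.98
  [8→11]: (46.25+36.33)/2 × 3 = 123.87
  [11→12.5]: (36.33+31.70)/2 × 1.5 = 51.0225
  Sum = 428.0625 µg/mL·hr

AUC = 428 µg/mL·hr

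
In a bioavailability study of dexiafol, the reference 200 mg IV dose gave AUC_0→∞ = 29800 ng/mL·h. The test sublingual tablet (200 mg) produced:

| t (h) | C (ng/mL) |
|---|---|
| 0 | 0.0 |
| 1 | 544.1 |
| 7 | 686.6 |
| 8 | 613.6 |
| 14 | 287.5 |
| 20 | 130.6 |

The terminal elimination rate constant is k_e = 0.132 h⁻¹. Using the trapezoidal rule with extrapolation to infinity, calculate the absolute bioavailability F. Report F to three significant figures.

F = 0.321

Trapezoidal AUC_0→20 (sublingual tablet):
  [0→1]: (0.0+544.1)/2 × 1 = 272.05
  [1→7]: (544.1+686.6)/2 × 6 = 3692.1
  [7→8]: (686.6+613.6)/2 × 1 = 650.1
  [8→14]: (613.6+287.5)/2 × 6 = 2703.3
  [14→20]: (287.5+130.6)/2 × 6 = 1254.3
  Sum = 8571.85 ng/mL·h
Tail: C_last/k_e = 130.6/0.132 = 989.394
AUC_0→∞ (sublingual tablet) = 8571.85 + 989.394 = 9561.244 ng/mL·h
F = (AUC_ev/D_ev)/(AUC_iv/D_iv) = (9561.244/200)/(29800/200) = 47.80622/149 = 0.3208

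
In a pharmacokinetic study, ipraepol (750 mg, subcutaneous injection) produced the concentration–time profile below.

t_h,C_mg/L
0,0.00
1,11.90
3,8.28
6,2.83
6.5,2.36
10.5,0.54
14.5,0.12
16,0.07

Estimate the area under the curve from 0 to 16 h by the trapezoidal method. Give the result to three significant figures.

Trapezoidal AUC_0→16:
  [0→1]: (0.00+11.90)/2 × 1 = 5.95
  [1→3]: (11.90+8.28)/2 × 2 = 20.18
  [3→6]: (8.28+2.83)/2 × 3 = 16.665
  [6→6.5]: (2.83+2.36)/2 × 0.5 = 1.2975
  [6.5→10.5]: (2.36+0.54)/2 × 4 = 5.8
  [10.5→14.5]: (0.54+0.12)/2 × 4 = 1.32
  [14.5→16]: (0.12+0.07)/2 × 1.5 = 0.1425
  Sum = 51.355 mg/L·h

AUC = 51.4 mg/L·h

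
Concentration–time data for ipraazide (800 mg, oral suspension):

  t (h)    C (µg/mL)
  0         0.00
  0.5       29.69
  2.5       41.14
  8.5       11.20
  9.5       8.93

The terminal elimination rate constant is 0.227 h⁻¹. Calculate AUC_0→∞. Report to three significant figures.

AUC = 285 µg/mL·h

Trapezoidal AUC_0→9.5:
  [0→0.5]: (0.00+29.69)/2 × 0.5 = 7.4225
  [0.5→2.5]: (29.69+41.14)/2 × 2 = 70.83
  [2.5→8.5]: (41.14+11.20)/2 × 6 = 157.02
  [8.5→9.5]: (11.20+8.93)/2 × 1 = 10.065
  Sum = 245.3375 µg/mL·h
Extrapolated tail: C_last / k_e = 8.93 / 0.227 = 39.339
AUC_0→∞ = 245.3375 + 39.339 = 284.6765 µg/mL·h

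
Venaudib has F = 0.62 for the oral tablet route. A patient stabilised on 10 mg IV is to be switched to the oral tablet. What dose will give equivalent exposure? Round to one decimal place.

For equal systemic exposure: F × D_ev = D_iv
D_ev = D_iv / F = 10 / 0.62 = 16.129 mg

D_oral = 16.1 mg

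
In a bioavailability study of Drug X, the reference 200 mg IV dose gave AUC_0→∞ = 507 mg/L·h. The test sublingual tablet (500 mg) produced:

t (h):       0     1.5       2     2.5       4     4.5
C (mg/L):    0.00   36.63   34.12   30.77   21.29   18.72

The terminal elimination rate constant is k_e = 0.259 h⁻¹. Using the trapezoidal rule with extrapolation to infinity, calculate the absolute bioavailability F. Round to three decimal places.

Trapezoidal AUC_0→4.5 (sublingual tablet):
  [0→1.5]: (0.00+36.63)/2 × 1.5 = 27.4725
  [1.5→2]: (36.63+34.12)/2 × 0.5 = 17.6875
  [2→2.5]: (34.12+30.77)/2 × 0.5 = 16.2225
  [2.5→4]: (30.77+21.29)/2 × 1.5 = 39.045
  [4→4.5]: (21.29+18.72)/2 × 0.5 = 10.0025
  Sum = 110.43 mg/L·h
Tail: C_last/k_e = 18.72/0.259 = 72.278
AUC_0→∞ (sublingual tablet) = 110.43 + 72.278 = 182.708 mg/L·h
F = (AUC_ev/D_ev)/(AUC_iv/D_iv) = (182.708/500)/(507/200) = 0.365416/2.535 = 0.1441

F = 0.144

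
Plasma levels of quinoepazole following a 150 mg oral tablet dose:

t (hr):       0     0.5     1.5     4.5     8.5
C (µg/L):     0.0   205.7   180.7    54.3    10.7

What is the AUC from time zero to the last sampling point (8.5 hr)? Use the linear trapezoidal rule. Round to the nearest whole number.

Trapezoidal AUC_0→8.5:
  [0→0.5]: (0.0+205.7)/2 × 0.5 = 51.425
  [0.5→1.5]: (205.7+180.7)/2 × 1 = 193.2
  [1.5→4.5]: (180.7+54.3)/2 × 3 = 352.5
  [4.5→8.5]: (54.3+10.7)/2 × 4 = 130.0
  Sum = 727.125 µg/L·hr

AUC = 727 µg/L·hr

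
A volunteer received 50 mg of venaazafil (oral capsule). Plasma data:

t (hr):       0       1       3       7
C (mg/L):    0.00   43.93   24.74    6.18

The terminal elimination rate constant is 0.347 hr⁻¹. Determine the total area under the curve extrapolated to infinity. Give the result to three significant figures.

AUC = 170 mg/L·hr

Trapezoidal AUC_0→7:
  [0→1]: (0.00+43.93)/2 × 1 = 21.965
  [1→3]: (43.93+24.74)/2 × 2 = 68.67
  [3→7]: (24.74+6.18)/2 × 4 = 61.84
  Sum = 152.475 mg/L·hr
Extrapolated tail: C_last / k_e = 6.18 / 0.347 = 17.810
AUC_0→∞ = 152.475 + 17.810 = 170.285 mg/L·hr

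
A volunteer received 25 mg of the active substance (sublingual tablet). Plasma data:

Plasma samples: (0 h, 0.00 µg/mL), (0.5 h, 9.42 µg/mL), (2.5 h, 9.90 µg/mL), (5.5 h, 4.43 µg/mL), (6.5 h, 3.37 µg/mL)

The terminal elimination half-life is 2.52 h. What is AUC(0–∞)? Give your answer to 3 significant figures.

Trapezoidal AUC_0→6.5:
  [0→0.5]: (0.00+9.42)/2 × 0.5 = 2.355
  [0.5→2.5]: (9.42+9.90)/2 × 2 = 19.32
  [2.5→5.5]: (9.90+4.43)/2 × 3 = 21.495
  [5.5→6.5]: (4.43+3.37)/2 × 1 = 3.9
  Sum = 47.07 µg/mL·h
k_e = ln2 / t½ = 0.693147 / 2.52 = 0.2751 h^-1
Extrapolated tail: C_last / k_e = 3.37 / 0.2751 = 12.250
AUC_0→∞ = 47.07 + 12.250 = 59.32 µg/mL·h

AUC = 59.3 µg/mL·h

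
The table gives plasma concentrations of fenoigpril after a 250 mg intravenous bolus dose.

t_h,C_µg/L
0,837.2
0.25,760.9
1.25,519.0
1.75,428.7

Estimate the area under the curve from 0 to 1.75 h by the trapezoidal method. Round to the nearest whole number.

Trapezoidal AUC_0→1.75:
  [0→0.25]: (837.2+760.9)/2 × 0.25 = 199.7625
  [0.25→1.25]: (760.9+519.0)/2 × 1 = 639.95
  [1.25→1.75]: (519.0+428.7)/2 × 0.5 = 236.925
  Sum = 1076.6375 µg/L·h

AUC = 1077 µg/L·h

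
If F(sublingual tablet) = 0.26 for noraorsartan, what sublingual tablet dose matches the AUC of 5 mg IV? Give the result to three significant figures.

For equal systemic exposure: F × D_ev = D_iv
D_ev = D_iv / F = 5 / 0.26 = 19.2308 mg

D_sublingual = 19.2 mg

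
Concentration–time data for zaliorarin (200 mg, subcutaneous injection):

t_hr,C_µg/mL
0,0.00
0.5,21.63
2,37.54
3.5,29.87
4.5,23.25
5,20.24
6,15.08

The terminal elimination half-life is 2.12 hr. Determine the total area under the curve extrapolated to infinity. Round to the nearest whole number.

AUC = 202 µg/mL·hr

Trapezoidal AUC_0→6:
  [0→0.5]: (0.00+21.63)/2 × 0.5 = 5.4075
  [0.5→2]: (21.63+37.54)/2 × 1.5 = 44.3775
  [2→3.5]: (37.54+29.87)/2 × 1.5 = 50.5575
  [3.5→4.5]: (29.87+23.25)/2 × 1 = 26.56
  [4.5→5]: (23.25+20.24)/2 × 0.5 = 10.8725
  [5→6]: (20.24+15.08)/2 × 1 = 17.66
  Sum = 155.435 µg/mL·hr
k_e = ln2 / t½ = 0.693147 / 2.12 = 0.3270 hr^-1
Extrapolated tail: C_last / k_e = 15.08 / 0.327 = 46.116
AUC_0→∞ = 155.435 + 46.116 = 201.551 µg/mL·hr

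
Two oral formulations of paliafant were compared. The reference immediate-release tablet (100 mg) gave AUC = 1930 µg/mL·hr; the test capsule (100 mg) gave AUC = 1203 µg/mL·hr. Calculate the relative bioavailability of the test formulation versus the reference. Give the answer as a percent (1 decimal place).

F_rel = 62.3%

F_rel = (AUC_test/D_test) / (AUC_ref/D_ref)
      = (1203/100) / (1930/100)
      = 12.03 / 19.3 = 0.6233 = 62.33%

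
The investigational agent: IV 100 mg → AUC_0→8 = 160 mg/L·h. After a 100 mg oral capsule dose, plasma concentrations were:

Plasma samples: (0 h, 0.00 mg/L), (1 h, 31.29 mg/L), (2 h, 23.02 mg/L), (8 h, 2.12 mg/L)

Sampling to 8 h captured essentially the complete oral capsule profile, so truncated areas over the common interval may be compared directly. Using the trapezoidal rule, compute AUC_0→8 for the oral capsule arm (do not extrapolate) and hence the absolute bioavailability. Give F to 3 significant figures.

Trapezoidal AUC_0→8 (oral capsule):
  [0→1]: (0.00+31.29)/2 × 1 = 15.645
  [1→2]: (31.29+23.02)/2 × 1 = 27.155
  [2→8]: (23.02+2.12)/2 × 6 = 75.42
  Sum = 118.22 mg/L·h
F = (AUC_ev/D_ev)/(AUC_iv/D_iv) = (118.22/100)/(160/100) = 1.1822/1.6 = 0.7389

F = 0.739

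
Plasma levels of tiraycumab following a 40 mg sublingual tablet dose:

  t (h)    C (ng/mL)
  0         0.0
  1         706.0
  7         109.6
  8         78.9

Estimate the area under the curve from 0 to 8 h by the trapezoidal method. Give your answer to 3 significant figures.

Trapezoidal AUC_0→8:
  [0→1]: (0.0+706.0)/2 × 1 = 353.0
  [1→7]: (706.0+109.6)/2 × 6 = 2446.8
  [7→8]: (109.6+78.9)/2 × 1 = 94.25
  Sum = 2894.05 ng/mL·h

AUC = 2890 ng/mL·h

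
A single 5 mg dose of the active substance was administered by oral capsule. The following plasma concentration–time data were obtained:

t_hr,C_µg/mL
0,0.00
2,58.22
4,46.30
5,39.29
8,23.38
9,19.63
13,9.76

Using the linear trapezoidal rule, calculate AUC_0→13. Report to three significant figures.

AUC = 380 µg/mL·hr

Trapezoidal AUC_0→13:
  [0→2]: (0.00+58.22)/2 × 2 = 58.22
  [2→4]: (58.22+46.30)/2 × 2 = 104.52
  [4→5]: (46.30+39.29)/2 × 1 = 42.795
  [5→8]: (39.29+23.38)/2 × 3 = 94.005
  [8→9]: (23.38+19.63)/2 × 1 = 21.505
  [9→13]: (19.63+9.76)/2 × 4 = 58.78
  Sum = 379.825 µg/mL·hr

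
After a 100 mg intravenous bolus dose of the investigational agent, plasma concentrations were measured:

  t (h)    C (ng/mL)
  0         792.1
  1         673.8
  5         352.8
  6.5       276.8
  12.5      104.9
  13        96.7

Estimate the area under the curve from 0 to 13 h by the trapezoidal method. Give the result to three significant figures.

Trapezoidal AUC_0→13:
  [0→1]: (792.1+673.8)/2 × 1 = 732.95
  [1→5]: (673.8+352.8)/2 × 4 = 2053.2
  [5→6.5]: (352.8+276.8)/2 × 1.5 = 472.2
  [6.5→12.5]: (276.8+104.9)/2 × 6 = 1145.1
  [12.5→13]: (104.9+96.7)/2 × 0.5 = 50.4
  Sum = 4453.85 ng/mL·h

AUC = 4450 ng/mL·h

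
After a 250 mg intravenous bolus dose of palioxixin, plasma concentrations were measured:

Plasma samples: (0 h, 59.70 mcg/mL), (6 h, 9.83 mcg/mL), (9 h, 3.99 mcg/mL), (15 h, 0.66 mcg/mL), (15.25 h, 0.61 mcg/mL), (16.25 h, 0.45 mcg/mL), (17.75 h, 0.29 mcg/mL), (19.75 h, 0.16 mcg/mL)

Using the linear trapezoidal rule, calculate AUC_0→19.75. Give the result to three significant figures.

AUC = 245 mcg/mL·h

Trapezoidal AUC_0→19.75:
  [0→6]: (59.70+9.83)/2 × 6 = 208.59
  [6→9]: (9.83+3.99)/2 × 3 = 20.73
  [9→15]: (3.99+0.66)/2 × 6 = 13.95
  [15→15.25]: (0.66+0.61)/2 × 0.25 = 0.15875
  [15.25→16.25]: (0.61+0.45)/2 × 1 = 0.53
  [16.25→17.75]: (0.45+0.29)/2 × 1.5 = 0.555
  [17.75→19.75]: (0.29+0.16)/2 × 2 = 0.45
  Sum = 244.96375 mcg/mL·h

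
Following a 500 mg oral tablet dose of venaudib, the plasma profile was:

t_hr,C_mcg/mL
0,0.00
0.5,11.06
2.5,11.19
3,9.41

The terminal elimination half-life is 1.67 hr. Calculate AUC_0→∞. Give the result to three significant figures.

AUC = 52.8 mcg/mL·hr

Trapezoidal AUC_0→3:
  [0→0.5]: (0.00+11.06)/2 × 0.5 = 2.765
  [0.5→2.5]: (11.06+11.19)/2 × 2 = 22.25
  [2.5→3]: (11.19+9.41)/2 × 0.5 = 5.15
  Sum = 30.165 mcg/mL·hr
k_e = ln2 / t½ = 0.693147 / 1.67 = 0.4151 hr^-1
Extrapolated tail: C_last / k_e = 9.41 / 0.4151 = 22.669
AUC_0→∞ = 30.165 + 22.669 = 52.834 mcg/mL·hr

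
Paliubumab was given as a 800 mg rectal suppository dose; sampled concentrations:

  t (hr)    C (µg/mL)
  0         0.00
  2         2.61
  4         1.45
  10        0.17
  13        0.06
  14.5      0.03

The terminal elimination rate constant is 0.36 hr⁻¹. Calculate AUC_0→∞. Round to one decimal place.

Trapezoidal AUC_0→14.5:
  [0→2]: (0.00+2.61)/2 × 2 = 2.61
  [2→4]: (2.61+1.45)/2 × 2 = 4.06
  [4→10]: (1.45+0.17)/2 × 6 = 4.86
  [10→13]: (0.17+0.06)/2 × 3 = 0.345
  [13→14.5]: (0.06+0.03)/2 × 1.5 = 0.0675
  Sum = 11.9425 µg/mL·hr
Extrapolated tail: C_last / k_e = 0.03 / 0.36 = 0.083
AUC_0→∞ = 11.9425 + 0.083 = 12.0255 µg/mL·hr

AUC = 12.0 µg/mL·hr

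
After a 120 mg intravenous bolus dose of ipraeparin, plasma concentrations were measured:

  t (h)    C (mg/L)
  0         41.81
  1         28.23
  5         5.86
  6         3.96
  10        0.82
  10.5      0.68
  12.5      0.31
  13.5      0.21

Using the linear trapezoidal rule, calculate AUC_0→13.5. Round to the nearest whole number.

AUC = 119 mg/L·h

Trapezoidal AUC_0→13.5:
  [0→1]: (41.81+28.23)/2 × 1 = 35.02
  [1→5]: (28.23+5.86)/2 × 4 = 68.18
  [5→6]: (5.86+3.96)/2 × 1 = 4.91
  [6→10]: (3.96+0.82)/2 × 4 = 9.56
  [10→10.5]: (0.82+0.68)/2 × 0.5 = 0.375
  [10.5→12.5]: (0.68+0.31)/2 × 2 = 0.99
  [12.5→13.5]: (0.31+0.21)/2 × 1 = 0.26
  Sum = 119.295 mg/L·h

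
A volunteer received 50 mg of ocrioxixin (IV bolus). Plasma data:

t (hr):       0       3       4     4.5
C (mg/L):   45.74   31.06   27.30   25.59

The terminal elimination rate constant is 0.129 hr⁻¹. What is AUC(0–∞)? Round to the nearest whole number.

AUC = 356 mg/L·hr

Trapezoidal AUC_0→4.5:
  [0→3]: (45.74+31.06)/2 × 3 = 115.2
  [3→4]: (31.06+27.30)/2 × 1 = 29.18
  [4→4.5]: (27.30+25.59)/2 × 0.5 = 13.2225
  Sum = 157.6025 mg/L·hr
Extrapolated tail: C_last / k_e = 25.59 / 0.129 = 198.372
AUC_0→∞ = 157.6025 + 198.372 = 355.9745 mg/L·hr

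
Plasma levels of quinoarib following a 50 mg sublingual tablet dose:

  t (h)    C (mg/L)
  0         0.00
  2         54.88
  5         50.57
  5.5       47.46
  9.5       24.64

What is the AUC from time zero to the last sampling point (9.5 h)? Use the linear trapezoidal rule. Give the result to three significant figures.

Trapezoidal AUC_0→9.5:
  [0→2]: (0.00+54.88)/2 × 2 = 54.88
  [2→5]: (54.88+50.57)/2 × 3 = 158.175
  [5→5.5]: (50.57+47.46)/2 × 0.5 = 24.5075
  [5.5→9.5]: (47.46+24.64)/2 × 4 = 144.2
  Sum = 381.7625 mg/L·h

AUC = 382 mg/L·h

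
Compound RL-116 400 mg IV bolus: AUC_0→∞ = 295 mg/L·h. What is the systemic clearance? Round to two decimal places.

CL = Dose_iv / AUC_0→∞
   = 400 / 295 = 1.35593 L/h

CL = 1.36 L/h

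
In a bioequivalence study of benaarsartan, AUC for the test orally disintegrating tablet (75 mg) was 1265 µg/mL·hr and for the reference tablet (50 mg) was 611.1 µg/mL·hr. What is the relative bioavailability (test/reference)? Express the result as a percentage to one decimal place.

F_rel = 138.0%

F_rel = (AUC_test/D_test) / (AUC_ref/D_ref)
      = (1265/75) / (611.1/50)
      = 16.8667 / 12.222 = 1.3800 = 138.00%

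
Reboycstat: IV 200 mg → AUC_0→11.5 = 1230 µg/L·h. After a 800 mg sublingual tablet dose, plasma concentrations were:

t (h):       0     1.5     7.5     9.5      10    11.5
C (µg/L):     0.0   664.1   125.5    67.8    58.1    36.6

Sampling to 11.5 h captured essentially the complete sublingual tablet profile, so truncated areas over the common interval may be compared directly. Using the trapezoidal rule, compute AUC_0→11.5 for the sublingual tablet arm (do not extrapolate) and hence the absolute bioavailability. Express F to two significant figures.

Trapezoidal AUC_0→11.5 (sublingual tablet):
  [0→1.5]: (0.0+664.1)/2 × 1.5 = 498.075
  [1.5→7.5]: (664.1+125.5)/2 × 6 = 2368.8
  [7.5→9.5]: (125.5+67.8)/2 × 2 = 193.3
  [9.5→10]: (67.8+58.1)/2 × 0.5 = 31.475
  [10→11.5]: (58.1+36.6)/2 × 1.5 = 71.025
  Sum = 3162.675 µg/L·h
F = (AUC_ev/D_ev)/(AUC_iv/D_iv) = (3162.675/800)/(1230/200) = 3.95334/6.15 = 0.6428

F = 0.64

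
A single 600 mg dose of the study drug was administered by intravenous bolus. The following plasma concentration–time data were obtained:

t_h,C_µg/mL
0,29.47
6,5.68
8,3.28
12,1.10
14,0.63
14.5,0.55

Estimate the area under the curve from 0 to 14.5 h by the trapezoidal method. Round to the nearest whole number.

AUC = 125 µg/mL·h

Trapezoidal AUC_0→14.5:
  [0→6]: (29.47+5.68)/2 × 6 = 105.45
  [6→8]: (5.68+3.28)/2 × 2 = 8.96
  [8→12]: (3.28+1.10)/2 × 4 = 8.76
  [12→14]: (1.10+0.63)/2 × 2 = 1.73
  [14→14.5]: (0.63+0.55)/2 × 0.5 = 0.295
  Sum = 125.195 µg/mL·h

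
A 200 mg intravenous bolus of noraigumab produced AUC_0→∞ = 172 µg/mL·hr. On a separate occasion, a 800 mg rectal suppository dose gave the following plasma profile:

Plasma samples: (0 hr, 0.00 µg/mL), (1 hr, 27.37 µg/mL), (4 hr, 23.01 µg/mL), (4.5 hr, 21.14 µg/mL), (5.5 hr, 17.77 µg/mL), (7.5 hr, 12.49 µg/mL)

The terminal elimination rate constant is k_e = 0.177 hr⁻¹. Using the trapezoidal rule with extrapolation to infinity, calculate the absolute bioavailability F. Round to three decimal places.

Trapezoidal AUC_0→7.5 (rectal suppository):
  [0→1]: (0.00+27.37)/2 × 1 = 13.685
  [1→4]: (27.37+23.01)/2 × 3 = 75.57
  [4→4.5]: (23.01+21.14)/2 × 0.5 = 11.0375
  [4.5→5.5]: (21.14+17.77)/2 × 1 = 19.455
  [5.5→7.5]: (17.77+12.49)/2 × 2 = 30.26
  Sum = 150.0075 µg/mL·hr
Tail: C_last/k_e = 12.49/0.177 = 70.565
AUC_0→∞ (rectal suppository) = 150.0075 + 70.565 = 220.5725 µg/mL·hr
F = (AUC_ev/D_ev)/(AUC_iv/D_iv) = (220.5725/800)/(172/200) = 0.275716/0.86 = 0.3206

F = 0.321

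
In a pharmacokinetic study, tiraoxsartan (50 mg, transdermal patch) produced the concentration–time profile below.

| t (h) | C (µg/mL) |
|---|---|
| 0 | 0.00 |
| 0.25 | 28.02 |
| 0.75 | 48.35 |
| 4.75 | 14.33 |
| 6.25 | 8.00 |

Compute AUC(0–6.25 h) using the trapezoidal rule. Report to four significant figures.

Trapezoidal AUC_0→6.25:
  [0→0.25]: (0.00+28.02)/2 × 0.25 = 3.5025
  [0.25→0.75]: (28.02+48.35)/2 × 0.5 = 19.0925
  [0.75→4.75]: (48.35+14.33)/2 × 4 = 125.36
  [4.75→6.25]: (14.33+8.00)/2 × 1.5 = 16.7475
  Sum = 164.7025 µg/mL·h

AUC = 164.7 µg/mL·h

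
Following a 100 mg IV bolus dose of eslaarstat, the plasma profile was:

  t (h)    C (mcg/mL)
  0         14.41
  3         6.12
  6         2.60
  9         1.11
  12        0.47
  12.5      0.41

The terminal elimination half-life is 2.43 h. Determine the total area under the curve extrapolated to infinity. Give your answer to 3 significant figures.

Trapezoidal AUC_0→12.5:
  [0→3]: (14.41+6.12)/2 × 3 = 30.795
  [3→6]: (6.12+2.60)/2 × 3 = 13.08
  [6→9]: (2.60+1.11)/2 × 3 = 5.565
  [9→12]: (1.11+0.47)/2 × 3 = 2.37
  [12→12.5]: (0.47+0.41)/2 × 0.5 = 0.22
  Sum = 52.03 mcg/mL·h
k_e = ln2 / t½ = 0.693147 / 2.43 = 0.2852 h^-1
Extrapolated tail: C_last / k_e = 0.41 / 0.2852 = 1.438
AUC_0→∞ = 52.03 + 1.438 = 53.468 mcg/mL·h

AUC = 53.5 mcg/mL·h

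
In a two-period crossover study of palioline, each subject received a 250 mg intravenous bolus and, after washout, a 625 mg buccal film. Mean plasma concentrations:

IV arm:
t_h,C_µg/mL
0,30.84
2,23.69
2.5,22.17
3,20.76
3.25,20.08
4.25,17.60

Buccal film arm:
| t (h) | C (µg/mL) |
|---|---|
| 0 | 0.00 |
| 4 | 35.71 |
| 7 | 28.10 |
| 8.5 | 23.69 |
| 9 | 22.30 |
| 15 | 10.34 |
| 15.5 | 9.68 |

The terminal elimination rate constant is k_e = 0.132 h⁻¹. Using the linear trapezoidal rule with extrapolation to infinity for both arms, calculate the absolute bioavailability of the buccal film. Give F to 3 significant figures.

Trapezoidal AUC_0→4.25 (IV):
  [0→2]: (30.84+23.69)/2 × 2 = 54.53
  [2→2.5]: (23.69+22.17)/2 × 0.5 = 11.465
  [2.5→3]: (22.17+20.76)/2 × 0.5 = 10.7325
  [3→3.25]: (20.76+20.08)/2 × 0.25 = 5.105
  [3.25→4.25]: (20.08+17.60)/2 × 1 = 18.84
  Sum = 100.6725 µg/mL·h
IV tail: 17.60/0.132 = 133.333; AUC_iv,0→∞ = 100.6725 + 133.333 = 234.0055 µg/mL·h
Trapezoidal AUC_0→15.5 (buccal film):
  [0→4]: (0.00+35.71)/2 × 4 = 71.42
  [4→7]: (35.71+28.10)/2 × 3 = 95.715
  [7→8.5]: (28.10+23.69)/2 × 1.5 = 38.8425
  [8.5→9]: (23.69+22.30)/2 × 0.5 = 11.4975
  [9→15]: (22.30+10.34)/2 × 6 = 97.92
  [15→15.5]: (10.34+9.68)/2 × 0.5 = 5.005
  Sum = 320.4 µg/mL·h
buccal film tail: 9.68/0.132 = 73.333; AUC_ev,0→∞ = 320.4 + 73.333 = 393.733 µg/mL·h
F = (AUC_ev/D_ev)/(AUC_iv/D_iv) = (393.733/625)/(234.0055/250) = 0.6299728/0.936022 = 0.6730

F = 0.673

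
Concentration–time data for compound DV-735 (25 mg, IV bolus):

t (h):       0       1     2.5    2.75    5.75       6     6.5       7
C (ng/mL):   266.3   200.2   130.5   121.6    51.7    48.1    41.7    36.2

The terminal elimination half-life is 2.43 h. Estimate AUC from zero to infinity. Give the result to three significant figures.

Trapezoidal AUC_0→7:
  [0→1]: (266.3+200.2)/2 × 1 = 233.25
  [1→2.5]: (200.2+130.5)/2 × 1.5 = 248.025
  [2.5→2.75]: (130.5+121.6)/2 × 0.25 = 31.5125
  [2.75→5.75]: (121.6+51.7)/2 × 3 = 259.95
  [5.75→6]: (51.7+48.1)/2 × 0.25 = 12.475
  [6→6.5]: (48.1+41.7)/2 × 0.5 = 22.45
  [6.5→7]: (41.7+36.2)/2 × 0.5 = 19.475
  Sum = 827.1375 ng/mL·h
k_e = ln2 / t½ = 0.693147 / 2.43 = 0.2852 h^-1
Extrapolated tail: C_last / k_e = 36.2 / 0.2852 = 126.928
AUC_0→∞ = 827.1375 + 126.928 = 954.0655 ng/mL·h

AUC = 954 ng/mL·h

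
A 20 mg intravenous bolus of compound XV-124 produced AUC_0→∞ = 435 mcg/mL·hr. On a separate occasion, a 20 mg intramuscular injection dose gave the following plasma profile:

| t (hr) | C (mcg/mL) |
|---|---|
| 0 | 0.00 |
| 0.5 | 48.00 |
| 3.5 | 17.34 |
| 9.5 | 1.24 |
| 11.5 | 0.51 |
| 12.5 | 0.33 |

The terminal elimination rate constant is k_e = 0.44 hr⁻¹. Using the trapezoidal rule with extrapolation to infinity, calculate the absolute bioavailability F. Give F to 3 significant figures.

F = 0.388

Trapezoidal AUC_0→12.5 (intramuscular injection):
  [0→0.5]: (0.00+48.00)/2 × 0.5 = 12.0
  [0.5→3.5]: (48.00+17.34)/2 × 3 = 98.01
  [3.5→9.5]: (17.34+1.24)/2 × 6 = 55.74
  [9.5→11.5]: (1.24+0.51)/2 × 2 = 1.75
  [11.5→12.5]: (0.51+0.33)/2 × 1 = 0.42
  Sum = 167.92 mcg/mL·hr
Tail: C_last/k_e = 0.33/0.44 = 0.750
AUC_0→∞ (intramuscular injection) = 167.92 + 0.750 = 168.67 mcg/mL·hr
F = (AUC_ev/D_ev)/(AUC_iv/D_iv) = (168.67/20)/(435/20) = 8.4335/21.75 = 0.3877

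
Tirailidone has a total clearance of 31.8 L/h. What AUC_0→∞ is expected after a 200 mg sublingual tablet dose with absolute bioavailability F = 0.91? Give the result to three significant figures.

AUC_0→∞ = F × Dose / CL
        = 0.91 × 200 / 31.8 = 5.72327 mg/L·h

AUC = 5.72 mg/L·h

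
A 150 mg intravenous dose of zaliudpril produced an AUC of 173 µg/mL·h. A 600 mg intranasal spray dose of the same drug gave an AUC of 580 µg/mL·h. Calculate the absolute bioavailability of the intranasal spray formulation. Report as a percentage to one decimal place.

F = 83.8%

F = (AUC_ev / D_ev) / (AUC_iv / D_iv)
  = (580/600) / (173/150)
  = 0.966667 / 1.15333 = 0.8382
  = 83.82%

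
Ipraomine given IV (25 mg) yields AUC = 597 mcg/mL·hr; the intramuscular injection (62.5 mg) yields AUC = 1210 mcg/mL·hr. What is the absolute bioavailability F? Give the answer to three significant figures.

F = 0.811

F = (AUC_ev / D_ev) / (AUC_iv / D_iv)
  = (1210/62.5) / (597/25)
  = 19.36 / 23.88 = 0.8107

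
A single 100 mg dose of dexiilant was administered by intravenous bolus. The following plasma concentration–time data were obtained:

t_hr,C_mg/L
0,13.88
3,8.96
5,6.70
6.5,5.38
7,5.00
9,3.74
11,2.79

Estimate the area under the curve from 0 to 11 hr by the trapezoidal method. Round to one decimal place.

AUC = 76.8 mg/L·hr

Trapezoidal AUC_0→11:
  [0→3]: (13.88+8.96)/2 × 3 = 34.26
  [3→5]: (8.96+6.70)/2 × 2 = 15.66
  [5→6.5]: (6.70+5.38)/2 × 1.5 = 9.06
  [6.5→7]: (5.38+5.00)/2 × 0.5 = 2.595
  [7→9]: (5.00+3.74)/2 × 2 = 8.74
  [9→11]: (3.74+2.79)/2 × 2 = 6.53
  Sum = 76.845 mg/L·hr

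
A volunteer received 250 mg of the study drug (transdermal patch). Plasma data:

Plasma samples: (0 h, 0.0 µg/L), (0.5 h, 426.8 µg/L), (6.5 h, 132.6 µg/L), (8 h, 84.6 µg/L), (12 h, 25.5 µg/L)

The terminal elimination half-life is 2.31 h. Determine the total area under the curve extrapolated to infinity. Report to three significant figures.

AUC = 2250 µg/L·h

Trapezoidal AUC_0→12:
  [0→0.5]: (0.0+426.8)/2 × 0.5 = 106.7
  [0.5→6.5]: (426.8+132.6)/2 × 6 = 1678.2
  [6.5→8]: (132.6+84.6)/2 × 1.5 = 162.9
  [8→12]: (84.6+25.5)/2 × 4 = 220.2
  Sum = 2168.0 µg/L·h
k_e = ln2 / t½ = 0.693147 / 2.31 = 0.3001 h^-1
Extrapolated tail: C_last / k_e = 25.5 / 0.3001 = 84.972
AUC_0→∞ = 2168.0 + 84.972 = 2252.972 µg/L·h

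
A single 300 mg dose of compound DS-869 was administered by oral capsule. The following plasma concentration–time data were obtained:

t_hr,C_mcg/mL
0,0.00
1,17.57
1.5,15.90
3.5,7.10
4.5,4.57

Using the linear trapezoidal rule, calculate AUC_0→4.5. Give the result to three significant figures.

AUC = 46.0 mcg/mL·hr

Trapezoidal AUC_0→4.5:
  [0→1]: (0.00+17.57)/2 × 1 = 8.785
  [1→1.5]: (17.57+15.90)/2 × 0.5 = 8.3675
  [1.5→3.5]: (15.90+7.10)/2 × 2 = 23.0
  [3.5→4.5]: (7.10+4.57)/2 × 1 = 5.835
  Sum = 45.9875 mcg/mL·hr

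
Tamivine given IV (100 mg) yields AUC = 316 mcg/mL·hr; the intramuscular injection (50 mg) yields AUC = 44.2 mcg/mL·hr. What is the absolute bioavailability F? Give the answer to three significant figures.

F = 0.280

F = (AUC_ev / D_ev) / (AUC_iv / D_iv)
  = (44.2/50) / (316/100)
  = 0.884 / 3.16 = 0.2797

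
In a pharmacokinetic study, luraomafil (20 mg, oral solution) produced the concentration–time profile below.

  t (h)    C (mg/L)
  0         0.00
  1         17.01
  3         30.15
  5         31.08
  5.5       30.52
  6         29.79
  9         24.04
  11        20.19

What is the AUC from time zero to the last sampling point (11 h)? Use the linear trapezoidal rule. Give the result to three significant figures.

Trapezoidal AUC_0→11:
  [0→1]: (0.00+17.01)/2 × 1 = 8.505
  [1→3]: (17.01+30.15)/2 × 2 = 47.16
  [3→5]: (30.15+31.08)/2 × 2 = 61.23
  [5→5.5]: (31.08+30.52)/2 × 0.5 = 15.4
  [5.5→6]: (30.52+29.79)/2 × 0.5 = 15.0775
  [6→9]: (29.79+24.04)/2 × 3 = 80.745
  [9→11]: (24.04+20.19)/2 × 2 = 44.23
  Sum = 272.3475 mg/L·h

AUC = 272 mg/L·h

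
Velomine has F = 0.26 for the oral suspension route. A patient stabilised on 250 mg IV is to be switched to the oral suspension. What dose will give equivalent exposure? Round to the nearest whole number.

For equal systemic exposure: F × D_ev = D_iv
D_ev = D_iv / F = 250 / 0.26 = 961.538 mg

D_oral = 962 mg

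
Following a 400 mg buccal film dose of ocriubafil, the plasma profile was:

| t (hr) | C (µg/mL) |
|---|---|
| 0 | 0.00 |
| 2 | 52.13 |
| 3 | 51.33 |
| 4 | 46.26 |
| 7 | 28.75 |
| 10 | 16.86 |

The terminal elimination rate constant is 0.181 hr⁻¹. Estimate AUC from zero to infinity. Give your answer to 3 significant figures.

Trapezoidal AUC_0→10:
  [0→2]: (0.00+52.13)/2 × 2 = 52.13
  [2→3]: (52.13+51.33)/2 × 1 = 51.73
  [3→4]: (51.33+46.26)/2 × 1 = 48.795
  [4→7]: (46.26+28.75)/2 × 3 = 112.515
  [7→10]: (28.75+16.86)/2 × 3 = 68.415
  Sum = 333.585 µg/mL·hr
Extrapolated tail: C_last / k_e = 16.86 / 0.181 = 93.149
AUC_0→∞ = 333.585 + 93.149 = 426.734 µg/mL·hr

AUC = 427 µg/mL·hr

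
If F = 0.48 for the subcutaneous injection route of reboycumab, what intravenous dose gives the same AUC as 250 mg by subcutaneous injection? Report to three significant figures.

D_iv = 120 mg

Systemic exposure from an extravascular dose = F × D_ev, so the equivalent IV dose is F × D_ev.
D_iv = F × D_ev = 0.48 × 250 = 120 mg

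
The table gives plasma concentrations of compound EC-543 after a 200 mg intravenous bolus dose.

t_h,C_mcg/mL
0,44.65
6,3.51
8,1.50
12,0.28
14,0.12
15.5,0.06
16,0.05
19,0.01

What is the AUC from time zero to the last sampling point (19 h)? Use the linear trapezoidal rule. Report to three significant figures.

AUC = 154 mcg/mL·h

Trapezoidal AUC_0→19:
  [0→6]: (44.65+3.51)/2 × 6 = 144.48
  [6→8]: (3.51+1.50)/2 × 2 = 5.01
  [8→12]: (1.50+0.28)/2 × 4 = 3.56
  [12→14]: (0.28+0.12)/2 × 2 = 0.4
  [14→15.5]: (0.12+0.06)/2 × 1.5 = 0.135
  [15.5→16]: (0.06+0.05)/2 × 0.5 = 0.0275
  [16→19]: (0.05+0.01)/2 × 3 = 0.09
  Sum = 153.7025 mcg/mL·h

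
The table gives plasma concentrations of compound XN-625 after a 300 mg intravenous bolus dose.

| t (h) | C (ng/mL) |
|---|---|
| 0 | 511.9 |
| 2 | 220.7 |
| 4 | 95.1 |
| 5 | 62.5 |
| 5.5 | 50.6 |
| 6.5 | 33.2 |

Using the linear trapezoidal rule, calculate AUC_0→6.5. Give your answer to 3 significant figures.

AUC = 1200 ng/mL·h

Trapezoidal AUC_0→6.5:
  [0→2]: (511.9+220.7)/2 × 2 = 732.6
  [2→4]: (220.7+95.1)/2 × 2 = 315.8
  [4→5]: (95.1+62.5)/2 × 1 = 78.8
  [5→5.5]: (62.5+50.6)/2 × 0.5 = 28.275
  [5.5→6.5]: (50.6+33.2)/2 × 1 = 41.9
  Sum = 1197.375 ng/mL·h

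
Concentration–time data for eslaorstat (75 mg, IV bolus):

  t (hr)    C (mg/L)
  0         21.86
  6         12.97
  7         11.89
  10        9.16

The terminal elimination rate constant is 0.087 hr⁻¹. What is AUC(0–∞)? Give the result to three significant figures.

Trapezoidal AUC_0→10:
  [0→6]: (21.86+12.97)/2 × 6 = 104.49
  [6→7]: (12.97+11.89)/2 × 1 = 12.43
  [7→10]: (11.89+9.16)/2 × 3 = 31.575
  Sum = 148.495 mg/L·hr
Extrapolated tail: C_last / k_e = 9.16 / 0.087 = 105.287
AUC_0→∞ = 148.495 + 105.287 = 253.782 mg/L·hr

AUC = 254 mg/L·hr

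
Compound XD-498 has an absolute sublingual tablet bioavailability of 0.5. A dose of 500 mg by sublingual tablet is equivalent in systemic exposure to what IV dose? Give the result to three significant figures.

D_iv = 250 mg

Systemic exposure from an extravascular dose = F × D_ev, so the equivalent IV dose is F × D_ev.
D_iv = F × D_ev = 0.5 × 500 = 250 mg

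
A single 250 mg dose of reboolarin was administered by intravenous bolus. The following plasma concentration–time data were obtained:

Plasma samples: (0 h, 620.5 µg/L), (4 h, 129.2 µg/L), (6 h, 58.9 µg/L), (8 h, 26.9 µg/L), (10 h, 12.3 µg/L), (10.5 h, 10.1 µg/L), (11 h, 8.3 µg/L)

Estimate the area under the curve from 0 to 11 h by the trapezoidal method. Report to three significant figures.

AUC = 1820 µg/L·h

Trapezoidal AUC_0→11:
  [0→4]: (620.5+129.2)/2 × 4 = 1499.4
  [4→6]: (129.2+58.9)/2 × 2 = 188.1
  [6→8]: (58.9+26.9)/2 × 2 = 85.8
  [8→10]: (26.9+12.3)/2 × 2 = 39.2
  [10→10.5]: (12.3+10.1)/2 × 0.5 = 5.6
  [10.5→11]: (10.1+8.3)/2 × 0.5 = 4.6
  Sum = 1822.7 µg/L·h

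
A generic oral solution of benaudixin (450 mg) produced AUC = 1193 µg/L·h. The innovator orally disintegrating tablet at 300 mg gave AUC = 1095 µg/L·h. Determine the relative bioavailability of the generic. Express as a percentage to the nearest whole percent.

F_rel = 73%

F_rel = (AUC_test/D_test) / (AUC_ref/D_ref)
      = (1193/450) / (1095/300)
      = 2.65111 / 3.65 = 0.7263 = 72.63%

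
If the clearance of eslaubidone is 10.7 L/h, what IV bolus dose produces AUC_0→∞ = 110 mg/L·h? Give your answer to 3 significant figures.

Dose = 1180 mg

Dose_iv = CL × AUC_0→∞
     = 10.7 × 110 = 1177 mg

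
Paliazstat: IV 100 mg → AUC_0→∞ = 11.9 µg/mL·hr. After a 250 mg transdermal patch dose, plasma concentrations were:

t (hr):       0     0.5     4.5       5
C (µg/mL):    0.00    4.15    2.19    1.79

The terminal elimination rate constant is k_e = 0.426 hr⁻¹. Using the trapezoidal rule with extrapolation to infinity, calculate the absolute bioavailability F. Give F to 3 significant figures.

F = 0.636

Trapezoidal AUC_0→5 (transdermal patch):
  [0→0.5]: (0.00+4.15)/2 × 0.5 = 1.0375
  [0.5→4.5]: (4.15+2.19)/2 × 4 = 12.68
  [4.5→5]: (2.19+1.79)/2 × 0.5 = 0.995
  Sum = 14.7125 µg/mL·hr
Tail: C_last/k_e = 1.79/0.426 = 4.202
AUC_0→∞ (transdermal patch) = 14.7125 + 4.202 = 18.9145 µg/mL·hr
F = (AUC_ev/D_ev)/(AUC_iv/D_iv) = (18.9145/250)/(11.9/100) = 0.075658/0.119 = 0.6358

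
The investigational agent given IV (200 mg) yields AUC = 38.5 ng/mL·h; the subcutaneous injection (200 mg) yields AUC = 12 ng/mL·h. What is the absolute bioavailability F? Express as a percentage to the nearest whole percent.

F = (AUC_ev / D_ev) / (AUC_iv / D_iv)
  = (12/200) / (38.5/200)
  = 0.06 / 0.1925 = 0.3117
  = 31.17%

F = 31%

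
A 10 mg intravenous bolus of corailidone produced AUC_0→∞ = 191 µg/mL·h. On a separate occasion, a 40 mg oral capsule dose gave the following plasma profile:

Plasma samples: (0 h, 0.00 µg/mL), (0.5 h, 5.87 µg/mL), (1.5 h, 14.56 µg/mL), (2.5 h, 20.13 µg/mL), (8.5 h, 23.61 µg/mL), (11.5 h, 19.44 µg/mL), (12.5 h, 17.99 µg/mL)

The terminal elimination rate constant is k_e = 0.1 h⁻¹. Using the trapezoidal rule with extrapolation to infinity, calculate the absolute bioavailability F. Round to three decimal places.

Trapezoidal AUC_0→12.5 (oral capsule):
  [0→0.5]: (0.00+5.87)/2 × 0.5 = 1.4675
  [0.5→1.5]: (5.87+14.56)/2 × 1 = 10.215
  [1.5→2.5]: (14.56+20.13)/2 × 1 = 17.345
  [2.5→8.5]: (20.13+23.61)/2 × 6 = 131.22
  [8.5→11.5]: (23.61+19.44)/2 × 3 = 64.575
  [11.5→12.5]: (19.44+17.99)/2 × 1 = 18.715
  Sum = 243.5375 µg/mL·h
Tail: C_last/k_e = 17.99/0.1 = 179.900
AUC_0→∞ (oral capsule) = 243.5375 + 179.900 = 423.4375 µg/mL·h
F = (AUC_ev/D_ev)/(AUC_iv/D_iv) = (423.4375/40)/(191/10) = 10.5859/19.1 = 0.5542

F = 0.554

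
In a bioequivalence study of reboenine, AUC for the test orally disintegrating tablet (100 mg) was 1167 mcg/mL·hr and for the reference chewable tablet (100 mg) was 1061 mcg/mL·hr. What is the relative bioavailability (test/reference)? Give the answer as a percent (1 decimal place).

F_rel = (AUC_test/D_test) / (AUC_ref/D_ref)
      = (1167/100) / (1061/100)
      = 11.67 / 10.61 = 1.0999 = 109.99%

F_rel = 110.0%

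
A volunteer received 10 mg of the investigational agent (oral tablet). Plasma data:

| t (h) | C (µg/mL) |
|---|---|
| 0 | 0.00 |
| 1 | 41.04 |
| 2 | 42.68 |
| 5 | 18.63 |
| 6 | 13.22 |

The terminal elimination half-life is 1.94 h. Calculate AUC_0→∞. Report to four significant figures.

AUC = 207.3 µg/mL·h

Trapezoidal AUC_0→6:
  [0→1]: (0.00+41.04)/2 × 1 = 20.52
  [1→2]: (41.04+42.68)/2 × 1 = 41.86
  [2→5]: (42.68+18.63)/2 × 3 = 91.965
  [5→6]: (18.63+13.22)/2 × 1 = 15.925
  Sum = 170.27 µg/mL·h
k_e = ln2 / t½ = 0.693147 / 1.94 = 0.3573 h^-1
Extrapolated tail: C_last / k_e = 13.22 / 0.3573 = 37.000
AUC_0→∞ = 170.27 + 37.000 = 207.27 µg/mL·h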